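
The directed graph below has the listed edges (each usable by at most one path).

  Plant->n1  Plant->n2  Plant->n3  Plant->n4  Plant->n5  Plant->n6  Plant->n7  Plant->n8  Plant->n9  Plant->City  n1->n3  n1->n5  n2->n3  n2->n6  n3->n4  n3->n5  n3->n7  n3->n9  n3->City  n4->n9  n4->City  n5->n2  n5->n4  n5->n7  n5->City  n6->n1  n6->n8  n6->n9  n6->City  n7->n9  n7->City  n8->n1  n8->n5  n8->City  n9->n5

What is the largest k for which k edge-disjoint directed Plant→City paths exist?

Assign every edge capacity 1; by Menger, the answer equals the max flow.
Path Plant→City (+1); total 1.
Path Plant→n3→City (+1); total 2.
Path Plant→n4→City (+1); total 3.
Path Plant→n5→City (+1); total 4.
Path Plant→n6→City (+1); total 5.
Path Plant→n7→City (+1); total 6.
Path Plant→n8→City (+1); total 7.
No residual Plant→City path; max flow = 7.
Certifying cut of size 7: {Plant→City, n3→City, n4→City, n5→City, n6→City, n7→City, n8→City}.

7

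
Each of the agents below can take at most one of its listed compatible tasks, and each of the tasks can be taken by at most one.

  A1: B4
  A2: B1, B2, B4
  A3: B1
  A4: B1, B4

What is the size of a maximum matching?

3

Unit-capacity flow: source→left, listed edges, right→sink; max matching = max flow.
Augmenting path A1→B4 (+1); matched 1.
Augmenting path A2→B1 (+1); matched 2.
Augmenting path A3→B1→A2→B2 (+1); matched 3.
No augmenting path remains; maximum matching = 3.
König certificate: {A2, B1, B4} is a vertex cover of size 3 (every listed pair touches it), so no matching can be larger.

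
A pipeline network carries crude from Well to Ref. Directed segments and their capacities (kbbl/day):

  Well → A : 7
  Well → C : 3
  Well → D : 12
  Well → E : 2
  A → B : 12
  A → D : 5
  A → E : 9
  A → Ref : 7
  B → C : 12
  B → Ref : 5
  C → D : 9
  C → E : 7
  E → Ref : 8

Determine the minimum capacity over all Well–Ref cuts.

Augment Well→A→Ref: bottleneck 7, flow now 7.
Augment Well→E→Ref: bottleneck 2, flow now 9.
Augment Well→C→E→Ref: bottleneck 3, flow now 12.
No augmenting path remains; maximum flow = 12.
By max-flow min-cut, the minimum cut capacity equals the max flow.
In the residual graph, reachable from Well: {Well, D}.
Min-cut edges: Well→A (7), Well→C (3), Well→E (2); capacity 7 + 3 + 2 = 12.

12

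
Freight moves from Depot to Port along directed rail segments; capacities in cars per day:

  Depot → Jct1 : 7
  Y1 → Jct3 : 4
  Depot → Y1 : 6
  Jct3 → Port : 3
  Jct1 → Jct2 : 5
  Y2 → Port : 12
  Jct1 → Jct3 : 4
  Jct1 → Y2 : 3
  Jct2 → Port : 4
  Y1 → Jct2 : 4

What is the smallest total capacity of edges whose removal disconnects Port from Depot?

10

Augment Depot→Y1→Jct3→Port: bottleneck 3, flow now 3.
Augment Depot→Y1→Jct2→Port: bottleneck 3, flow now 6.
Augment Depot→Jct1→Y2→Port: bottleneck 3, flow now 9.
Augment Depot→Jct1→Jct2→Port: bottleneck 1, flow now 10.
No augmenting path remains; maximum flow = 10.
By max-flow min-cut, the minimum cut capacity equals the max flow.
In the residual graph, reachable from Depot: {Depot, Y1, Jct1, Jct3, Jct2}.
Min-cut edges: Jct1→Y2 (3), Jct3→Port (3), Jct2→Port (4); capacity 3 + 3 + 4 = 10.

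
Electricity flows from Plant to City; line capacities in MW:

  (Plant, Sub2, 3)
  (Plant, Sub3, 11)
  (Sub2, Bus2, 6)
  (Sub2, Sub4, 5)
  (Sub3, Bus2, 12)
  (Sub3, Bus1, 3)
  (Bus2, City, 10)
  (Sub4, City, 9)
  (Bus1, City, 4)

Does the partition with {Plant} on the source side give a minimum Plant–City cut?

Given cut capacity: 3 + 11 = 14.
Augment Plant→Sub2→Bus2→City: bottleneck 3, flow now 3.
Augment Plant→Sub3→Bus2→City: bottleneck 7, flow now 10.
Augment Plant→Sub3→Bus1→City: bottleneck 3, flow now 13.
Augment Plant→Sub3→Bus2→Sub2→Sub4→City: bottleneck 1, flow now 14. (uses reverse residual edge)
No augmenting path remains; maximum flow = 14.
Cut capacity 14 equals the max flow, so it is a minimum cut.

Yes — it is a minimum cut (capacity 14).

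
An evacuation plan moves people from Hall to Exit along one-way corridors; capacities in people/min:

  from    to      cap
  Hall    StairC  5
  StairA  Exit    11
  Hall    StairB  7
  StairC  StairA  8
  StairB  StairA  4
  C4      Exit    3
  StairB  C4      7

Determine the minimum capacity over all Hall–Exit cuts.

12

Augment Hall→StairC→StairA→Exit: bottleneck 5, flow now 5.
Augment Hall→StairB→StairA→Exit: bottleneck 4, flow now 9.
Augment Hall→StairB→C4→Exit: bottleneck 3, flow now 12.
No augmenting path remains; maximum flow = 12.
By max-flow min-cut, the minimum cut capacity equals the max flow.
In the residual graph, reachable from Hall: {Hall}.
Min-cut edges: Hall→StairC (5), Hall→StairB (7); capacity 5 + 7 = 12.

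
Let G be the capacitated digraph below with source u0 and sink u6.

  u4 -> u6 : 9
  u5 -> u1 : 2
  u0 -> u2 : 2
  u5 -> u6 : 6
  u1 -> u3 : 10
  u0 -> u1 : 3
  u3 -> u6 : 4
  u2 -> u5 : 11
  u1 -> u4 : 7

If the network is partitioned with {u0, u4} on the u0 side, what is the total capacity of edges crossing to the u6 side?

Edges leaving {u0, u4}: u0→u1 (3), u0→u2 (2), u4→u6 (9).
Cut capacity = 3 + 2 + 9 = 14.

14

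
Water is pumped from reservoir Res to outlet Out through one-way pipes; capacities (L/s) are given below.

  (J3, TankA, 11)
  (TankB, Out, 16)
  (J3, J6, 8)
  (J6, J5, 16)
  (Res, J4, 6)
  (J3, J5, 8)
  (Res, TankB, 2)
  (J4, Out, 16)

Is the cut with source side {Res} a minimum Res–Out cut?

Given cut capacity: 6 + 2 = 8.
Augment Res→J4→Out: bottleneck 6, flow now 6.
Augment Res→TankB→Out: bottleneck 2, flow now 8.
No augmenting path remains; maximum flow = 8.
Cut capacity 8 equals the max flow, so it is a minimum cut.

Yes — it is a minimum cut (capacity 8).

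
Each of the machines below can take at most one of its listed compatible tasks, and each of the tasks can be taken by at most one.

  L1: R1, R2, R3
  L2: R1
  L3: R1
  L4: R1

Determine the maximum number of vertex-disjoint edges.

2

Unit-capacity flow: source→left, listed edges, right→sink; max matching = max flow.
Augmenting path L1→R1 (+1); matched 1.
Augmenting path L2→R1→L1→R2 (+1); matched 2.
No augmenting path remains; maximum matching = 2.
König certificate: {L1, R1} is a vertex cover of size 2 (every listed pair touches it), so no matching can be larger.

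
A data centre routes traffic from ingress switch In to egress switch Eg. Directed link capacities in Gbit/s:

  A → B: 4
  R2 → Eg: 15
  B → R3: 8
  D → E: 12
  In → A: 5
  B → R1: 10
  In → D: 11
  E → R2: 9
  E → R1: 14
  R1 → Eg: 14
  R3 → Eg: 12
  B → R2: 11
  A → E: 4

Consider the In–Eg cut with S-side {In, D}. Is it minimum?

No — its capacity is 17, but the minimum cut has capacity 16.

Given cut capacity: 5 + 12 = 17.
Augment In→D→E→R1→Eg: bottleneck 11, flow now 11.
Augment In→A→B→R3→Eg: bottleneck 4, flow now 15.
Augment In→A→E→R1→Eg: bottleneck 1, flow now 16.
No augmenting path remains; maximum flow = 16.
In the residual graph, reachable from In: {In}.
Min-cut edges: In→D (11), In→A (5); capacity 11 + 5 = 16.
Cut capacity 17 exceeds the max flow 16, so it is not minimum.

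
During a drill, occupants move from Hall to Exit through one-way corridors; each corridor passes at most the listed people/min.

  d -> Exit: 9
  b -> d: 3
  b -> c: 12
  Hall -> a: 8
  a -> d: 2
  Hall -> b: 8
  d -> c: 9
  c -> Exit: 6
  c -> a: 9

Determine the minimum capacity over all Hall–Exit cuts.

10

Augment Hall→a→d→Exit: bottleneck 2, flow now 2.
Augment Hall→b→c→Exit: bottleneck 6, flow now 8.
Augment Hall→b→d→Exit: bottleneck 2, flow now 10.
No augmenting path remains; maximum flow = 10.
By max-flow min-cut, the minimum cut capacity equals the max flow.
In the residual graph, reachable from Hall: {Hall, a}.
Min-cut edges: Hall→b (8), a→d (2); capacity 8 + 2 = 10.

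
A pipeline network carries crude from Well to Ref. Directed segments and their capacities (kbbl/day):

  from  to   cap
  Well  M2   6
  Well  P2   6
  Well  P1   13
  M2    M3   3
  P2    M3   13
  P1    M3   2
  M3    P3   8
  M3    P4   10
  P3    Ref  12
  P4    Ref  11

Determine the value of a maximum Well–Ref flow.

Augment Well→M2→M3→P3→Ref: bottleneck 3, flow now 3.
Augment Well→P2→M3→P3→Ref: bottleneck 5, flow now 8.
Augment Well→P2→M3→P4→Ref: bottleneck 1, flow now 9.
Augment Well→P1→M3→P4→Ref: bottleneck 2, flow now 11.
No augmenting path remains; maximum flow = 11.
In the residual graph, reachable from Well: {Well, M2, P1}.
Min-cut edges: Well→P2 (6), M2→M3 (3), P1→M3 (2); capacity 6 + 3 + 2 = 11.
This cut is saturated, so no flow can exceed 11.

11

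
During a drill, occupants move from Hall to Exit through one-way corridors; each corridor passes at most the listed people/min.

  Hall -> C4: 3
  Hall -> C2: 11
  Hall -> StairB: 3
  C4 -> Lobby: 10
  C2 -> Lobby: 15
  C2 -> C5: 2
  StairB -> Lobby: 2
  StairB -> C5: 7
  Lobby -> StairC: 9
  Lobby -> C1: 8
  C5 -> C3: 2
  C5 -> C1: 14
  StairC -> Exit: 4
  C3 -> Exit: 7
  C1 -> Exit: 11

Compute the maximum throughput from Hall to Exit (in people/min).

Augment Hall→C4→Lobby→StairC→Exit: bottleneck 3, flow now 3.
Augment Hall→C2→Lobby→StairC→Exit: bottleneck 1, flow now 4.
Augment Hall→C2→Lobby→C1→Exit: bottleneck 8, flow now 12.
Augment Hall→C2→C5→C3→Exit: bottleneck 2, flow now 14.
Augment Hall→StairB→C5→C1→Exit: bottleneck 3, flow now 17.
No augmenting path remains; maximum flow = 17.
In the residual graph, reachable from Hall: {Hall}.
Min-cut edges: Hall→C4 (3), Hall→C2 (11), Hall→StairB (3); capacity 3 + 11 + 3 = 17.
This cut is saturated, so no flow can exceed 17.

17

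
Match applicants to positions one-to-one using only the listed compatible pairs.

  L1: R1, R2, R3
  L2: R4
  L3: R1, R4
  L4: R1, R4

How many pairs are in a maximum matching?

Unit-capacity flow: source→left, listed edges, right→sink; max matching = max flow.
Augmenting path L1→R1 (+1); matched 1.
Augmenting path L2→R4 (+1); matched 2.
Augmenting path L3→R1→L1→R2 (+1); matched 3.
No augmenting path remains; maximum matching = 3.
König certificate: {L1, R1, R4} is a vertex cover of size 3 (every listed pair touches it), so no matching can be larger.

3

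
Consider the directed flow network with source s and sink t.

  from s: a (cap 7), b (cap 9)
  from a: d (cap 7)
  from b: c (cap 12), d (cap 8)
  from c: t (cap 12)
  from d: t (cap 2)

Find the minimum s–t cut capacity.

11

Augment s→a→d→t: bottleneck 2, flow now 2.
Augment s→b→c→t: bottleneck 9, flow now 11.
No augmenting path remains; maximum flow = 11.
By max-flow min-cut, the minimum cut capacity equals the max flow.
In the residual graph, reachable from s: {s, a, d}.
Min-cut edges: s→b (9), d→t (2); capacity 9 + 2 = 11.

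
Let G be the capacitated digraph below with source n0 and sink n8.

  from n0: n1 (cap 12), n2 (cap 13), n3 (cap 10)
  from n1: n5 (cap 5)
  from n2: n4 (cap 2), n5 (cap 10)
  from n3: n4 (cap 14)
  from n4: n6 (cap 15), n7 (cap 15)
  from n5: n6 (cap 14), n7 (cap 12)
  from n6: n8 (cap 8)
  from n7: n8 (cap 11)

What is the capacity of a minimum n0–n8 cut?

Augment n0→n1→n5→n6→n8: bottleneck 5, flow now 5.
Augment n0→n2→n4→n6→n8: bottleneck 2, flow now 7.
Augment n0→n2→n5→n6→n8: bottleneck 1, flow now 8.
Augment n0→n2→n5→n7→n8: bottleneck 9, flow now 17.
Augment n0→n3→n4→n7→n8: bottleneck 2, flow now 19.
No augmenting path remains; maximum flow = 19.
By max-flow min-cut, the minimum cut capacity equals the max flow.
In the residual graph, reachable from n0: {n0, n1, n2, n3, n4, n5, n6, n7}.
Min-cut edges: n6→n8 (8), n7→n8 (11); capacity 8 + 11 = 19.

19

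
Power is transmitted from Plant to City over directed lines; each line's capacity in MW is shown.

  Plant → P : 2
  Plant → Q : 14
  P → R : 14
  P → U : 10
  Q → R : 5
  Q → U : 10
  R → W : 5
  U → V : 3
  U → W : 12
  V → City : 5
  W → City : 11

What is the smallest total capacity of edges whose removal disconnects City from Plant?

Augment Plant→P→R→W→City: bottleneck 2, flow now 2.
Augment Plant→Q→R→W→City: bottleneck 3, flow now 5.
Augment Plant→Q→U→V→City: bottleneck 3, flow now 8.
Augment Plant→Q→U→W→City: bottleneck 6, flow now 14.
No augmenting path remains; maximum flow = 14.
By max-flow min-cut, the minimum cut capacity equals the max flow.
In the residual graph, reachable from Plant: {Plant, P, Q, R, U, W}.
Min-cut edges: U→V (3), W→City (11); capacity 3 + 11 = 14.

14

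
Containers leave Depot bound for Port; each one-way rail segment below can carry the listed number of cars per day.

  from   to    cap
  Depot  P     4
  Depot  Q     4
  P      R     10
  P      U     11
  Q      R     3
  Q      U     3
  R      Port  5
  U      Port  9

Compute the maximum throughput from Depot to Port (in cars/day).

8

Augment Depot→P→R→Port: bottleneck 4, flow now 4.
Augment Depot→Q→R→Port: bottleneck 1, flow now 5.
Augment Depot→Q→U→Port: bottleneck 3, flow now 8.
No augmenting path remains; maximum flow = 8.
In the residual graph, reachable from Depot: {Depot}.
Min-cut edges: Depot→P (4), Depot→Q (4); capacity 4 + 4 = 8.
This cut is saturated, so no flow can exceed 8.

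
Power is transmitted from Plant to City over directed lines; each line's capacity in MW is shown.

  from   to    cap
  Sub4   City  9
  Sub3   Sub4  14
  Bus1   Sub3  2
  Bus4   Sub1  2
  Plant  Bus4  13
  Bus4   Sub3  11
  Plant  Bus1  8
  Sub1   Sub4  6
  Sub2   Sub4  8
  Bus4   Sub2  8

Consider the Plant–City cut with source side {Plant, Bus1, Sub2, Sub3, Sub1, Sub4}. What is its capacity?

22

Edges leaving {Plant, Bus1, Sub2, Sub3, Sub1, Sub4}: Plant→Bus4 (13), Sub4→City (9).
Cut capacity = 13 + 9 = 22.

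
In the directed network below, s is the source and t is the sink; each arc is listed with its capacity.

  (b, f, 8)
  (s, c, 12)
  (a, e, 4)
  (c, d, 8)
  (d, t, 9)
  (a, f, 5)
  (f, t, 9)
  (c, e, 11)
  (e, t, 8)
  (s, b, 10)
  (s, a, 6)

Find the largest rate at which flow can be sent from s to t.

Augment s→a→e→t: bottleneck 4, flow now 4.
Augment s→a→f→t: bottleneck 2, flow now 6.
Augment s→b→f→t: bottleneck 7, flow now 13.
Augment s→c→d→t: bottleneck 8, flow now 21.
Augment s→c→e→t: bottleneck 4, flow now 25.
No augmenting path remains; maximum flow = 25.
In the residual graph, reachable from s: {s, a, b, f}.
Min-cut edges: s→c (12), a→e (4), f→t (9); capacity 12 + 4 + 9 = 25.
This cut is saturated, so no flow can exceed 25.

25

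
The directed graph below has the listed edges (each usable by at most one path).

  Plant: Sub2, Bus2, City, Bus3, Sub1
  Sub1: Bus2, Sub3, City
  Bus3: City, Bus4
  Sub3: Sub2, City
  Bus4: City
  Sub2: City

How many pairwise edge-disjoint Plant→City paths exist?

Assign every edge capacity 1; by Menger, the answer equals the max flow.
Path Plant→City (+1); total 1.
Path Plant→Bus3→City (+1); total 2.
Path Plant→Sub1→City (+1); total 3.
Path Plant→Sub2→City (+1); total 4.
No residual Plant→City path; max flow = 4.
Certifying cut of size 4: {Plant→Bus3, Plant→City, Plant→Sub1, Plant→Sub2}.

4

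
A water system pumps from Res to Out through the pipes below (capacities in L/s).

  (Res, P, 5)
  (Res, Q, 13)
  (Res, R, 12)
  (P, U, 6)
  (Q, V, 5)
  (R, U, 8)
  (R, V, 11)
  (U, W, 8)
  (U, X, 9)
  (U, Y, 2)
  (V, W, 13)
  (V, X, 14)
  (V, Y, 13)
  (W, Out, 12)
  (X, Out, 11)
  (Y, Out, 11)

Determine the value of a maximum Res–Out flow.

22

Augment Res→P→U→W→Out: bottleneck 5, flow now 5.
Augment Res→Q→V→W→Out: bottleneck 5, flow now 10.
Augment Res→R→U→W→Out: bottleneck 2, flow now 12.
Augment Res→R→U→X→Out: bottleneck 6, flow now 18.
Augment Res→R→V→X→Out: bottleneck 4, flow now 22.
No augmenting path remains; maximum flow = 22.
In the residual graph, reachable from Res: {Res, Q}.
Min-cut edges: Res→P (5), Res→R (12), Q→V (5); capacity 5 + 12 + 5 = 22.
This cut is saturated, so no flow can exceed 22.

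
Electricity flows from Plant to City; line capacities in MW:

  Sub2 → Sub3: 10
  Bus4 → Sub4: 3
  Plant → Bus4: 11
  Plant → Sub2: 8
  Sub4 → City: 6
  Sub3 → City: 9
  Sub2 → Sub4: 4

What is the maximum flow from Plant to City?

11

Augment Plant→Bus4→Sub4→City: bottleneck 3, flow now 3.
Augment Plant→Sub2→Sub4→City: bottleneck 3, flow now 6.
Augment Plant→Sub2→Sub3→City: bottleneck 5, flow now 11.
No augmenting path remains; maximum flow = 11.
In the residual graph, reachable from Plant: {Plant, Bus4}.
Min-cut edges: Plant→Sub2 (8), Bus4→Sub4 (3); capacity 8 + 3 = 11.
This cut is saturated, so no flow can exceed 11.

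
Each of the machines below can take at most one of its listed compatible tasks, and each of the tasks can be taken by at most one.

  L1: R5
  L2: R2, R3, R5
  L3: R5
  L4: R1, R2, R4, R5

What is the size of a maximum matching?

3

Unit-capacity flow: source→left, listed edges, right→sink; max matching = max flow.
Augmenting path L1→R5 (+1); matched 1.
Augmenting path L2→R2 (+1); matched 2.
Augmenting path L4→R1 (+1); matched 3.
No augmenting path remains; maximum matching = 3.
König certificate: {L2, L4, R5} is a vertex cover of size 3 (every listed pair touches it), so no matching can be larger.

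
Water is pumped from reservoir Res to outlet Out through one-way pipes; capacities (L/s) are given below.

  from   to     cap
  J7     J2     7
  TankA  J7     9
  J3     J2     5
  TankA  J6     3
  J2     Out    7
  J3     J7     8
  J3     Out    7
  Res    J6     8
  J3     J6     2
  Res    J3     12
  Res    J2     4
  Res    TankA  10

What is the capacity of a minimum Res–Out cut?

14

Augment Res→J3→Out: bottleneck 7, flow now 7.
Augment Res→J2→Out: bottleneck 4, flow now 11.
Augment Res→J3→J2→Out: bottleneck 3, flow now 14.
No augmenting path remains; maximum flow = 14.
By max-flow min-cut, the minimum cut capacity equals the max flow.
In the residual graph, reachable from Res: {Res, TankA, J3, J7, J2, J6}.
Min-cut edges: J3→Out (7), J2→Out (7); capacity 7 + 7 = 14.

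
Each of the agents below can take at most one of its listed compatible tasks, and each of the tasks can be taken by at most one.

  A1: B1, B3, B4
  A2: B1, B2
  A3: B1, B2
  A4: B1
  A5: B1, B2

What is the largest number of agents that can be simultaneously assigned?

3

Unit-capacity flow: source→left, listed edges, right→sink; max matching = max flow.
Augmenting path A1→B1 (+1); matched 1.
Augmenting path A2→B2 (+1); matched 2.
Augmenting path A3→B1→A1→B3 (+1); matched 3.
No augmenting path remains; maximum matching = 3.
König certificate: {A1, B1, B2} is a vertex cover of size 3 (every listed pair touches it), so no matching can be larger.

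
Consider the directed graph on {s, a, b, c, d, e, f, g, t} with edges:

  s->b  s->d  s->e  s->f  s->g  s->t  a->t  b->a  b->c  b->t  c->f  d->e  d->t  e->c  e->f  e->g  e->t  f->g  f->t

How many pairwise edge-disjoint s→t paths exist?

Assign every edge capacity 1; by Menger, the answer equals the max flow.
Path s→t (+1); total 1.
Path s→b→t (+1); total 2.
Path s→d→t (+1); total 3.
Path s→e→t (+1); total 4.
Path s→f→t (+1); total 5.
No residual s→t path; max flow = 5.
Certifying cut of size 5: {s→b, s→d, s→e, s→f, s→t}.

5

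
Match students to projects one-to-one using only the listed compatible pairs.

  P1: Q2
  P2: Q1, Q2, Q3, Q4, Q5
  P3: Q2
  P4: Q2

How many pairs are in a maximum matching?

Unit-capacity flow: source→left, listed edges, right→sink; max matching = max flow.
Augmenting path P1→Q2 (+1); matched 1.
Augmenting path P2→Q1 (+1); matched 2.
No augmenting path remains; maximum matching = 2.
König certificate: {P2, Q2} is a vertex cover of size 2 (every listed pair touches it), so no matching can be larger.

2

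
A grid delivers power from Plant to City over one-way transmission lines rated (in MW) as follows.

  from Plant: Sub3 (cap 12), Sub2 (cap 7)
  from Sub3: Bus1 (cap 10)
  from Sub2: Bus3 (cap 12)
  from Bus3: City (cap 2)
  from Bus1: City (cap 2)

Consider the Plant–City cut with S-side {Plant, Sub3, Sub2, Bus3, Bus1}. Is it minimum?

Yes — it is a minimum cut (capacity 4).

Given cut capacity: 2 + 2 = 4.
Augment Plant→Sub3→Bus1→City: bottleneck 2, flow now 2.
Augment Plant→Sub2→Bus3→City: bottleneck 2, flow now 4.
No augmenting path remains; maximum flow = 4.
Cut capacity 4 equals the max flow, so it is a minimum cut.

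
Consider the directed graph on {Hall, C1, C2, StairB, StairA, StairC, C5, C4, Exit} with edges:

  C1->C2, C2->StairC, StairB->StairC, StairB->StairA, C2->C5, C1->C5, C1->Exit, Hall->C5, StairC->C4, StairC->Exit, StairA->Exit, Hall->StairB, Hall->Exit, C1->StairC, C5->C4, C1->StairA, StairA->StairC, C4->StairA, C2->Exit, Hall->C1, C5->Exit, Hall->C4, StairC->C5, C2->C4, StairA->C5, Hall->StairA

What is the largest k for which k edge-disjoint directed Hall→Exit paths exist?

Assign every edge capacity 1; by Menger, the answer equals the max flow.
Path Hall→Exit (+1); total 1.
Path Hall→C1→Exit (+1); total 2.
Path Hall→StairA→Exit (+1); total 3.
Path Hall→C5→Exit (+1); total 4.
Path Hall→StairB→StairC→Exit (+1); total 5.
No residual Hall→Exit path; max flow = 5.
Certifying cut of size 5: {C5→Exit, Hall→C1, Hall→Exit, StairA→Exit, StairC→Exit}.

5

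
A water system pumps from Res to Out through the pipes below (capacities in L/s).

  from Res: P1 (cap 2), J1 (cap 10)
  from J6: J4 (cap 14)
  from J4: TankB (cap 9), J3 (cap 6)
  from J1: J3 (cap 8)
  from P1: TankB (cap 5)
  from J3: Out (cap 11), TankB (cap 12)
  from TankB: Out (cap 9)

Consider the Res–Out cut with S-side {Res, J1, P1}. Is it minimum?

No — its capacity is 13, but the minimum cut has capacity 10.

Given cut capacity: 8 + 5 = 13.
Augment Res→J1→J3→Out: bottleneck 8, flow now 8.
Augment Res→P1→TankB→Out: bottleneck 2, flow now 10.
No augmenting path remains; maximum flow = 10.
In the residual graph, reachable from Res: {Res, J1}.
Min-cut edges: Res→P1 (2), J1→J3 (8); capacity 2 + 8 = 10.
Cut capacity 13 exceeds the max flow 10, so it is not minimum.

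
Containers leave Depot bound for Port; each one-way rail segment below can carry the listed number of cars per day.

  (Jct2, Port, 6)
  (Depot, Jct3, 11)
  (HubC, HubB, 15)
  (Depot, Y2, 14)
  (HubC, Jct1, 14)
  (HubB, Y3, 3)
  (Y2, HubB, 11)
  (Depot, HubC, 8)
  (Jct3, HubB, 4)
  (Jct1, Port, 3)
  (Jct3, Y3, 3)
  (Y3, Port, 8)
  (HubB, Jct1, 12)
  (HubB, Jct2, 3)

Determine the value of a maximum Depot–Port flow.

Augment Depot→Jct3→Y3→Port: bottleneck 3, flow now 3.
Augment Depot→HubC→Jct1→Port: bottleneck 3, flow now 6.
Augment Depot→Jct3→HubB→Jct2→Port: bottleneck 3, flow now 9.
Augment Depot→Jct3→HubB→Y3→Port: bottleneck 1, flow now 10.
Augment Depot→Y2→HubB→Y3→Port: bottleneck 2, flow now 12.
No augmenting path remains; maximum flow = 12.
In the residual graph, reachable from Depot: {Depot, Jct3, Y2, HubC, HubB, Jct1}.
Min-cut edges: Jct3→Y3 (3), HubB→Jct2 (3), HubB→Y3 (3), Jct1→Port (3); capacity 3 + 3 + 3 + 3 = 12.
This cut is saturated, so no flow can exceed 12.

12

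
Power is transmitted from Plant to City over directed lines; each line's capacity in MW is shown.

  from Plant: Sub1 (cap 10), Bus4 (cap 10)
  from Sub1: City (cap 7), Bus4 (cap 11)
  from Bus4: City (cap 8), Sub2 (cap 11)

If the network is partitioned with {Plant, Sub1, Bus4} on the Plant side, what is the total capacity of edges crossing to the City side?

Edges leaving {Plant, Sub1, Bus4}: Sub1→City (7), Bus4→Sub2 (11), Bus4→City (8).
Cut capacity = 7 + 11 + 8 = 26.

26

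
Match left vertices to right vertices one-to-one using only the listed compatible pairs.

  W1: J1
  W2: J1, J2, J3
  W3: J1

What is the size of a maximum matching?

Unit-capacity flow: source→left, listed edges, right→sink; max matching = max flow.
Augmenting path W1→J1 (+1); matched 1.
Augmenting path W2→J2 (+1); matched 2.
No augmenting path remains; maximum matching = 2.
König certificate: {W2, J1} is a vertex cover of size 2 (every listed pair touches it), so no matching can be larger.

2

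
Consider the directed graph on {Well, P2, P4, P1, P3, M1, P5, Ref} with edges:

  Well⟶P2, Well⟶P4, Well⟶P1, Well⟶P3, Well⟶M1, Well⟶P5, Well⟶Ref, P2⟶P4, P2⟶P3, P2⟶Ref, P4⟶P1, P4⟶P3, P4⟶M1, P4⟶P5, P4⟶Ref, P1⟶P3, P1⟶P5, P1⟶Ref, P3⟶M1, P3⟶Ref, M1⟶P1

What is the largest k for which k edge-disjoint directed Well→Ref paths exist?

5

Assign every edge capacity 1; by Menger, the answer equals the max flow.
Path Well→Ref (+1); total 1.
Path Well→P2→Ref (+1); total 2.
Path Well→P4→Ref (+1); total 3.
Path Well→P1→Ref (+1); total 4.
Path Well→P3→Ref (+1); total 5.
No residual Well→Ref path; max flow = 5.
Certifying cut of size 5: {P1→Ref, P3→Ref, Well→P2, Well→P4, Well→Ref}.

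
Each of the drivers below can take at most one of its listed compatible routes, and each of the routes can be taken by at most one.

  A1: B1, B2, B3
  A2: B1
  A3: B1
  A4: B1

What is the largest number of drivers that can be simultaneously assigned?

Unit-capacity flow: source→left, listed edges, right→sink; max matching = max flow.
Augmenting path A1→B1 (+1); matched 1.
Augmenting path A2→B1→A1→B2 (+1); matched 2.
No augmenting path remains; maximum matching = 2.
König certificate: {A1, B1} is a vertex cover of size 2 (every listed pair touches it), so no matching can be larger.

2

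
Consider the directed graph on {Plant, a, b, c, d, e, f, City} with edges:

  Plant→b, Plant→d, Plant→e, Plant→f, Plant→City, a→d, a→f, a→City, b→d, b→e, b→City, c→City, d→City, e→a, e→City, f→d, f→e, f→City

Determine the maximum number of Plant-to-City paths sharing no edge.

Assign every edge capacity 1; by Menger, the answer equals the max flow.
Path Plant→City (+1); total 1.
Path Plant→b→City (+1); total 2.
Path Plant→d→City (+1); total 3.
Path Plant→e→City (+1); total 4.
Path Plant→f→City (+1); total 5.
No residual Plant→City path; max flow = 5.
Certifying cut of size 5: {Plant→City, Plant→b, Plant→d, Plant→e, Plant→f}.

5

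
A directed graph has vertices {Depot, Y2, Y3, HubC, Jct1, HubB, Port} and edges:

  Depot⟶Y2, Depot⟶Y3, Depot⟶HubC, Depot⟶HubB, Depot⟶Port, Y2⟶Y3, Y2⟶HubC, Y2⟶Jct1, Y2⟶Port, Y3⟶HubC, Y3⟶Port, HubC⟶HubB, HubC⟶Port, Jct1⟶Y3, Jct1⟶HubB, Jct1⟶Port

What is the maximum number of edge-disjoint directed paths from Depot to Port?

Assign every edge capacity 1; by Menger, the answer equals the max flow.
Path Depot→Port (+1); total 1.
Path Depot→Y2→Port (+1); total 2.
Path Depot→Y3→Port (+1); total 3.
Path Depot→HubC→Port (+1); total 4.
No residual Depot→Port path; max flow = 4.
Certifying cut of size 4: {Depot→HubC, Depot→Port, Depot→Y2, Depot→Y3}.

4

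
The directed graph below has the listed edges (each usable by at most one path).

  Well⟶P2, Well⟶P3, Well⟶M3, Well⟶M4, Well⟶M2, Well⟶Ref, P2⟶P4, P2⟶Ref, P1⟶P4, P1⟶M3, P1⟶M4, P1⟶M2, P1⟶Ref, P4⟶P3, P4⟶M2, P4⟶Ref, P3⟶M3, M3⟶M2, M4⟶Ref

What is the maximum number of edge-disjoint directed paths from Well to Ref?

3

Assign every edge capacity 1; by Menger, the answer equals the max flow.
Path Well→Ref (+1); total 1.
Path Well→P2→Ref (+1); total 2.
Path Well→M4→Ref (+1); total 3.
No residual Well→Ref path; max flow = 3.
Certifying cut of size 3: {Well→M4, Well→P2, Well→Ref}.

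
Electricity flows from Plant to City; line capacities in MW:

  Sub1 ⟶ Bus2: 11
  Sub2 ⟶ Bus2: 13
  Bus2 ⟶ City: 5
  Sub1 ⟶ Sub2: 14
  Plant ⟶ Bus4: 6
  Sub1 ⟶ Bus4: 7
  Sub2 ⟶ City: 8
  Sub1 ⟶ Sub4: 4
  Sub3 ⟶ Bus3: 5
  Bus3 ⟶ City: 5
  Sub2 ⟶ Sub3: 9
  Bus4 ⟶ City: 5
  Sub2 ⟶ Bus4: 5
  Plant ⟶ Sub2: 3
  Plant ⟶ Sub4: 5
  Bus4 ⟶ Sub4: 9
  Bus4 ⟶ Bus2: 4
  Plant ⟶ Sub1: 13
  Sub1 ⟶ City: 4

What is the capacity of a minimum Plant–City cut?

Augment Plant→Sub1→City: bottleneck 4, flow now 4.
Augment Plant→Sub2→City: bottleneck 3, flow now 7.
Augment Plant→Bus4→City: bottleneck 5, flow now 12.
Augment Plant→Sub1→Sub2→City: bottleneck 5, flow now 17.
Augment Plant→Sub1→Bus2→City: bottleneck 4, flow now 21.
Augment Plant→Bus4→Bus2→City: bottleneck 1, flow now 22.
No augmenting path remains; maximum flow = 22.
By max-flow min-cut, the minimum cut capacity equals the max flow.
In the residual graph, reachable from Plant: {Plant, Sub4}.
Min-cut edges: Plant→Sub1 (13), Plant→Sub2 (3), Plant→Bus4 (6); capacity 13 + 3 + 6 = 22.

22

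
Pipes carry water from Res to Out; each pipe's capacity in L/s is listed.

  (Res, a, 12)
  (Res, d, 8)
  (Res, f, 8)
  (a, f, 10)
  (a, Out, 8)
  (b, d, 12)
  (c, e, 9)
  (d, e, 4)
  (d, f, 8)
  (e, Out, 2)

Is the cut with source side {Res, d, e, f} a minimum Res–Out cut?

Given cut capacity: 12 + 2 = 14.
Augment Res→a→Out: bottleneck 8, flow now 8.
Augment Res→d→e→Out: bottleneck 2, flow now 10.
No augmenting path remains; maximum flow = 10.
In the residual graph, reachable from Res: {Res, a, d, e, f}.
Min-cut edges: a→Out (8), e→Out (2); capacity 8 + 2 = 10.
Cut capacity 14 exceeds the max flow 10, so it is not minimum.

No — its capacity is 14, but the minimum cut has capacity 10.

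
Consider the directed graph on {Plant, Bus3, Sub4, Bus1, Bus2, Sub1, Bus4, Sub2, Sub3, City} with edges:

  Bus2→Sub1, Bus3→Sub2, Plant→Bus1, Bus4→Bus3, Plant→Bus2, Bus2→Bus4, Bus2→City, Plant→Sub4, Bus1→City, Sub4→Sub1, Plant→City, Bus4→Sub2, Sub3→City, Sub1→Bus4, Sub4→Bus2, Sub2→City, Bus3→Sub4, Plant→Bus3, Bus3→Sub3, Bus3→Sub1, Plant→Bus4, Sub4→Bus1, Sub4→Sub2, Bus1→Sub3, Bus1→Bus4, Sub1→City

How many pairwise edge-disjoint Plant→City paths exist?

6

Assign every edge capacity 1; by Menger, the answer equals the max flow.
Path Plant→City (+1); total 1.
Path Plant→Bus1→City (+1); total 2.
Path Plant→Bus2→City (+1); total 3.
Path Plant→Bus3→Sub1→City (+1); total 4.
Path Plant→Sub4→Sub2→City (+1); total 5.
Path Plant→Bus4→Bus3→Sub3→City (+1); total 6.
No residual Plant→City path; max flow = 6.
Certifying cut of size 6: {Plant→Bus1, Plant→Bus2, Plant→Bus3, Plant→Bus4, Plant→City, Plant→Sub4}.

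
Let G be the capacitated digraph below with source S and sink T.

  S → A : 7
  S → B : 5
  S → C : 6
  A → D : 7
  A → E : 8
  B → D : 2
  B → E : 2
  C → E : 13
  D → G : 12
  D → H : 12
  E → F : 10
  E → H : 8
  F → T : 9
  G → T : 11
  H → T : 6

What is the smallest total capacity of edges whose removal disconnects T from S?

Augment S→A→D→G→T: bottleneck 7, flow now 7.
Augment S→B→D→G→T: bottleneck 2, flow now 9.
Augment S→B→E→F→T: bottleneck 2, flow now 11.
Augment S→C→E→F→T: bottleneck 6, flow now 17.
No augmenting path remains; maximum flow = 17.
By max-flow min-cut, the minimum cut capacity equals the max flow.
In the residual graph, reachable from S: {S, B}.
Min-cut edges: S→A (7), S→C (6), B→D (2), B→E (2); capacity 7 + 6 + 2 + 2 = 17.

17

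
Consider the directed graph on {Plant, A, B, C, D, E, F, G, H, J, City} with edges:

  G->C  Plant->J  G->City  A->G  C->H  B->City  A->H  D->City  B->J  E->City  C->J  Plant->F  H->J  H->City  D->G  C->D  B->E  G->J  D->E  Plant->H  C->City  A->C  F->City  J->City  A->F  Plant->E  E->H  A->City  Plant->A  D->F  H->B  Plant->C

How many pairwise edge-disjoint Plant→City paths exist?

Assign every edge capacity 1; by Menger, the answer equals the max flow.
Path Plant→A→City (+1); total 1.
Path Plant→C→City (+1); total 2.
Path Plant→E→City (+1); total 3.
Path Plant→F→City (+1); total 4.
Path Plant→H→City (+1); total 5.
Path Plant→J→City (+1); total 6.
No residual Plant→City path; max flow = 6.
Certifying cut of size 6: {Plant→A, Plant→C, Plant→E, Plant→F, Plant→H, Plant→J}.

6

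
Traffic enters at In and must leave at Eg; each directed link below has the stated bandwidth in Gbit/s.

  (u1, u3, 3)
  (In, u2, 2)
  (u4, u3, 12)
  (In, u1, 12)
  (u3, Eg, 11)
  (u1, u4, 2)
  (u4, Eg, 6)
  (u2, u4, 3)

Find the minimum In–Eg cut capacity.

7

Augment In→u1→u3→Eg: bottleneck 3, flow now 3.
Augment In→u1→u4→Eg: bottleneck 2, flow now 5.
Augment In→u2→u4→Eg: bottleneck 2, flow now 7.
No augmenting path remains; maximum flow = 7.
By max-flow min-cut, the minimum cut capacity equals the max flow.
In the residual graph, reachable from In: {In, u1}.
Min-cut edges: In→u2 (2), u1→u3 (3), u1→u4 (2); capacity 2 + 3 + 2 = 7.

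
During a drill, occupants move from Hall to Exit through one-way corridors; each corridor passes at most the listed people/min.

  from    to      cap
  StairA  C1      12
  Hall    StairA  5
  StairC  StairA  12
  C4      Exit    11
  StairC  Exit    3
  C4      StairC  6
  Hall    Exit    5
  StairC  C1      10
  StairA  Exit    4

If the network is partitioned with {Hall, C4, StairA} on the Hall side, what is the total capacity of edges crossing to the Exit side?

38

Edges leaving {Hall, C4, StairA}: Hall→Exit (5), C4→StairC (6), C4→Exit (11), StairA→C1 (12), StairA→Exit (4).
Cut capacity = 5 + 6 + 11 + 12 + 4 = 38.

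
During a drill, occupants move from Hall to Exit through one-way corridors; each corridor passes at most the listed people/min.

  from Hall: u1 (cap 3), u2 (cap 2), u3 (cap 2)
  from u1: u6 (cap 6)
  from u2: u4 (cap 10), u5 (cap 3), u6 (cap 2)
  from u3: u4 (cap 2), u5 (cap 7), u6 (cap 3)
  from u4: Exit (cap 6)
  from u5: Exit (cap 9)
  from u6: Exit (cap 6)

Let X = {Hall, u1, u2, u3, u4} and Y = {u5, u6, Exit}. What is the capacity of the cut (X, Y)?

27

Edges leaving {Hall, u1, u2, u3, u4}: u1→u6 (6), u2→u5 (3), u2→u6 (2), u3→u5 (7), u3→u6 (3), u4→Exit (6).
Cut capacity = 6 + 3 + 2 + 7 + 3 + 6 = 27.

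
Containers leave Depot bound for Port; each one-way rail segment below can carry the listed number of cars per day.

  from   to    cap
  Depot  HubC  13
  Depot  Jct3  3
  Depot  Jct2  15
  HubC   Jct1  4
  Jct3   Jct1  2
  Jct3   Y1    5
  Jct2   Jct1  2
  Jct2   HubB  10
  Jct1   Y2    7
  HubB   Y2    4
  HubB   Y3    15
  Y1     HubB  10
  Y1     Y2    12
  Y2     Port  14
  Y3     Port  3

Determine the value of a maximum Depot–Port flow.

Augment Depot→HubC→Jct1→Y2→Port: bottleneck 4, flow now 4.
Augment Depot→Jct3→Jct1→Y2→Port: bottleneck 2, flow now 6.
Augment Depot→Jct3→Y1→Y2→Port: bottleneck 1, flow now 7.
Augment Depot→Jct2→Jct1→Y2→Port: bottleneck 1, flow now 8.
Augment Depot→Jct2→HubB→Y2→Port: bottleneck 4, flow now 12.
Augment Depot→Jct2→HubB→Y3→Port: bottleneck 3, flow now 15.
Augment Depot→Jct2→Jct1→Jct3→Y1→Y2→Port: bottleneck 1, flow now 16. (uses reverse residual edge)
No augmenting path remains; maximum flow = 16.
In the residual graph, reachable from Depot: {Depot, HubC, Jct2, HubB, Y3}.
Min-cut edges: Depot→Jct3 (3), HubC→Jct1 (4), Jct2→Jct1 (2), HubB→Y2 (4), Y3→Port (3); capacity 3 + 4 + 2 + 4 + 3 = 16.
This cut is saturated, so no flow can exceed 16.

16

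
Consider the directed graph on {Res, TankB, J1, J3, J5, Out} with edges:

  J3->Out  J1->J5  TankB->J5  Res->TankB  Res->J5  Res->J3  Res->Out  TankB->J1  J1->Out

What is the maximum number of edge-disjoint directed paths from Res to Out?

Assign every edge capacity 1; by Menger, the answer equals the max flow.
Path Res→Out (+1); total 1.
Path Res→J3→Out (+1); total 2.
Path Res→TankB→J1→Out (+1); total 3.
No residual Res→Out path; max flow = 3.
Certifying cut of size 3: {Res→J3, Res→Out, Res→TankB}.

3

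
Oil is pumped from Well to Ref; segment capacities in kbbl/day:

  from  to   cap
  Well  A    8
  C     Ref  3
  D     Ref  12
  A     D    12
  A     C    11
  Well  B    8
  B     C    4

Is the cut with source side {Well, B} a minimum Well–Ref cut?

Given cut capacity: 8 + 4 = 12.
Augment Well→A→C→Ref: bottleneck 3, flow now 3.
Augment Well→A→D→Ref: bottleneck 5, flow now 8.
Augment Well→B→C→A→D→Ref: bottleneck 3, flow now 11. (uses reverse residual edge)
No augmenting path remains; maximum flow = 11.
In the residual graph, reachable from Well: {Well, B, C}.
Min-cut edges: Well→A (8), C→Ref (3); capacity 8 + 3 = 11.
Cut capacity 12 exceeds the max flow 11, so it is not minimum.

No — its capacity is 12, but the minimum cut has capacity 11.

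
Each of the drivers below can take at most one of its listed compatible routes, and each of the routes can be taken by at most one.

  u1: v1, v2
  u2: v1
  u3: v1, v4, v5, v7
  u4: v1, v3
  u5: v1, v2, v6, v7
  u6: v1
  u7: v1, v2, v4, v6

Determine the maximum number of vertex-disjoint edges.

Unit-capacity flow: source→left, listed edges, right→sink; max matching = max flow.
Augmenting path u1→v1 (+1); matched 1.
Augmenting path u3→v4 (+1); matched 2.
Augmenting path u4→v3 (+1); matched 3.
Augmenting path u5→v2 (+1); matched 4.
Augmenting path u7→v6 (+1); matched 5.
Augmenting path u2→v1→u1→v2→u5→v7 (+1); matched 6.
No augmenting path remains; maximum matching = 6.
König certificate: {u1, u3, u4, u5, u7, v1} is a vertex cover of size 6 (every listed pair touches it), so no matching can be larger.

6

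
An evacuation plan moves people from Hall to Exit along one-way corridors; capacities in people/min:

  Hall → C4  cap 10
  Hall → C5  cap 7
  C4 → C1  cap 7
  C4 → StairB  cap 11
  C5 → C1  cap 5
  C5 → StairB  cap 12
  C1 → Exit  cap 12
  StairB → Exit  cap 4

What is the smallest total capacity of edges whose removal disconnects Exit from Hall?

16

Augment Hall→C4→C1→Exit: bottleneck 7, flow now 7.
Augment Hall→C4→StairB→Exit: bottleneck 3, flow now 10.
Augment Hall→C5→C1→Exit: bottleneck 5, flow now 15.
Augment Hall→C5→StairB→Exit: bottleneck 1, flow now 16.
No augmenting path remains; maximum flow = 16.
By max-flow min-cut, the minimum cut capacity equals the max flow.
In the residual graph, reachable from Hall: {Hall, C4, C5, StairB}.
Min-cut edges: C4→C1 (7), C5→C1 (5), StairB→Exit (4); capacity 7 + 5 + 4 = 16.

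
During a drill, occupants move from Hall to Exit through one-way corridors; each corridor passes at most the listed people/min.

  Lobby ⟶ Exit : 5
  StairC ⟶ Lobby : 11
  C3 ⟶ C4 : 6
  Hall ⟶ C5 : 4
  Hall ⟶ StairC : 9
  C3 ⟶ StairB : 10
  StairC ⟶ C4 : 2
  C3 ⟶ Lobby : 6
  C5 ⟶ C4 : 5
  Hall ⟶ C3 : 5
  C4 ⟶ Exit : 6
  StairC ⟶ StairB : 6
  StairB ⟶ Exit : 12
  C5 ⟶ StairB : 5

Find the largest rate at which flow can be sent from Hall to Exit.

Augment Hall→C3→StairB→Exit: bottleneck 5, flow now 5.
Augment Hall→StairC→StairB→Exit: bottleneck 6, flow now 11.
Augment Hall→StairC→Lobby→Exit: bottleneck 3, flow now 14.
Augment Hall→C5→StairB→Exit: bottleneck 1, flow now 15.
Augment Hall→C5→C4→Exit: bottleneck 3, flow now 18.
No augmenting path remains; maximum flow = 18.
In the residual graph, reachable from Hall: {Hall}.
Min-cut edges: Hall→C3 (5), Hall→StairC (9), Hall→C5 (4); capacity 5 + 9 + 4 = 18.
This cut is saturated, so no flow can exceed 18.

18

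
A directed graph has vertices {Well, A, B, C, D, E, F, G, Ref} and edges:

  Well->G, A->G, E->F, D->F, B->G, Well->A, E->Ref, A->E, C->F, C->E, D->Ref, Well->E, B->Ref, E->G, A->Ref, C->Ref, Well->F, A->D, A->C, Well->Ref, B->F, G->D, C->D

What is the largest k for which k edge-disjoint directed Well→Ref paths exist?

Assign every edge capacity 1; by Menger, the answer equals the max flow.
Path Well→Ref (+1); total 1.
Path Well→A→Ref (+1); total 2.
Path Well→E→Ref (+1); total 3.
Path Well→G→D→Ref (+1); total 4.
No residual Well→Ref path; max flow = 4.
Certifying cut of size 4: {Well→A, Well→E, Well→G, Well→Ref}.

4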